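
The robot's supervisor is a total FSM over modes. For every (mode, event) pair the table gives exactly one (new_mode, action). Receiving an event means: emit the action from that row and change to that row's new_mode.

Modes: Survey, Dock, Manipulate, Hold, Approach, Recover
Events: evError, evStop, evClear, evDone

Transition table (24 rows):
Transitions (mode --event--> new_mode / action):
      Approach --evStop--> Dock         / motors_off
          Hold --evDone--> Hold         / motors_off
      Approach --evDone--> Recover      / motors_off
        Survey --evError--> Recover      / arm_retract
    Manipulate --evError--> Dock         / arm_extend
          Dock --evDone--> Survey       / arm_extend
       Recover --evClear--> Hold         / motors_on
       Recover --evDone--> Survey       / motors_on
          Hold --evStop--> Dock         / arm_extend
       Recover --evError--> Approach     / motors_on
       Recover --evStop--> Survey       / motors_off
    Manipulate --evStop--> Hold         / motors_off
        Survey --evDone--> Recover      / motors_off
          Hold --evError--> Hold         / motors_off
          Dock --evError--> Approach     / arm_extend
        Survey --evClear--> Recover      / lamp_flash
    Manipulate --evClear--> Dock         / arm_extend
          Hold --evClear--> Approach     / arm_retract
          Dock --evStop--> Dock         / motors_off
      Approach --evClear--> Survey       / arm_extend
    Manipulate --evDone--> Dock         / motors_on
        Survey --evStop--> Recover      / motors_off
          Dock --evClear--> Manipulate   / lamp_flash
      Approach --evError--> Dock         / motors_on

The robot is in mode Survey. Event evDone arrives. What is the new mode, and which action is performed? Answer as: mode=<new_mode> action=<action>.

mode=Recover action=motors_off

current mode = Survey; filter table to that mode:
  (Survey, evError) → (Recover, arm_retract)
  (Survey, evDone) → (Recover, motors_off)  ← event matches
  (Survey, evClear) → (Recover, lamp_flash)
  (Survey, evStop) → (Recover, motors_off)
event = evDone selects (Recover, motors_off)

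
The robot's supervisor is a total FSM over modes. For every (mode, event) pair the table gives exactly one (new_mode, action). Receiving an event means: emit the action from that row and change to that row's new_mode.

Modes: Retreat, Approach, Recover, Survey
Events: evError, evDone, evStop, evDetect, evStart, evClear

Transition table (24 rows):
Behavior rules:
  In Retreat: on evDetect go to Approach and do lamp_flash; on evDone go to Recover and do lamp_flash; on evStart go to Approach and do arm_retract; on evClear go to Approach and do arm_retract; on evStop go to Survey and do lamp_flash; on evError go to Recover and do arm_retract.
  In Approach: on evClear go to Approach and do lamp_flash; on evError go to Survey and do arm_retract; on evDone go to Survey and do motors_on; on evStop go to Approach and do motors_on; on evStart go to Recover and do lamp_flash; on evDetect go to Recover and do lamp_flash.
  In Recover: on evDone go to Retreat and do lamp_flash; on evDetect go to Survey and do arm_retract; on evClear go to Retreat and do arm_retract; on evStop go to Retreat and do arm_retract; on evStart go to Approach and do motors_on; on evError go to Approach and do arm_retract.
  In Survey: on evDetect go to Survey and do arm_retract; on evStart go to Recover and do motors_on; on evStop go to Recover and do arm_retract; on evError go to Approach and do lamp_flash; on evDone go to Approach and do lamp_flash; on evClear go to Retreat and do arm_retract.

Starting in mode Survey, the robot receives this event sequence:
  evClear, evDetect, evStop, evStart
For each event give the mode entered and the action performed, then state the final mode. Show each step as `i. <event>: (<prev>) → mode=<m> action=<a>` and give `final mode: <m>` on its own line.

final mode: Recover

1. evClear: (Survey) → mode=Retreat action=arm_retract
2. evDetect: (Retreat) → mode=Approach action=lamp_flash
3. evStop: (Approach) → mode=Approach action=motors_on
4. evStart: (Approach) → mode=Recover action=lamp_flash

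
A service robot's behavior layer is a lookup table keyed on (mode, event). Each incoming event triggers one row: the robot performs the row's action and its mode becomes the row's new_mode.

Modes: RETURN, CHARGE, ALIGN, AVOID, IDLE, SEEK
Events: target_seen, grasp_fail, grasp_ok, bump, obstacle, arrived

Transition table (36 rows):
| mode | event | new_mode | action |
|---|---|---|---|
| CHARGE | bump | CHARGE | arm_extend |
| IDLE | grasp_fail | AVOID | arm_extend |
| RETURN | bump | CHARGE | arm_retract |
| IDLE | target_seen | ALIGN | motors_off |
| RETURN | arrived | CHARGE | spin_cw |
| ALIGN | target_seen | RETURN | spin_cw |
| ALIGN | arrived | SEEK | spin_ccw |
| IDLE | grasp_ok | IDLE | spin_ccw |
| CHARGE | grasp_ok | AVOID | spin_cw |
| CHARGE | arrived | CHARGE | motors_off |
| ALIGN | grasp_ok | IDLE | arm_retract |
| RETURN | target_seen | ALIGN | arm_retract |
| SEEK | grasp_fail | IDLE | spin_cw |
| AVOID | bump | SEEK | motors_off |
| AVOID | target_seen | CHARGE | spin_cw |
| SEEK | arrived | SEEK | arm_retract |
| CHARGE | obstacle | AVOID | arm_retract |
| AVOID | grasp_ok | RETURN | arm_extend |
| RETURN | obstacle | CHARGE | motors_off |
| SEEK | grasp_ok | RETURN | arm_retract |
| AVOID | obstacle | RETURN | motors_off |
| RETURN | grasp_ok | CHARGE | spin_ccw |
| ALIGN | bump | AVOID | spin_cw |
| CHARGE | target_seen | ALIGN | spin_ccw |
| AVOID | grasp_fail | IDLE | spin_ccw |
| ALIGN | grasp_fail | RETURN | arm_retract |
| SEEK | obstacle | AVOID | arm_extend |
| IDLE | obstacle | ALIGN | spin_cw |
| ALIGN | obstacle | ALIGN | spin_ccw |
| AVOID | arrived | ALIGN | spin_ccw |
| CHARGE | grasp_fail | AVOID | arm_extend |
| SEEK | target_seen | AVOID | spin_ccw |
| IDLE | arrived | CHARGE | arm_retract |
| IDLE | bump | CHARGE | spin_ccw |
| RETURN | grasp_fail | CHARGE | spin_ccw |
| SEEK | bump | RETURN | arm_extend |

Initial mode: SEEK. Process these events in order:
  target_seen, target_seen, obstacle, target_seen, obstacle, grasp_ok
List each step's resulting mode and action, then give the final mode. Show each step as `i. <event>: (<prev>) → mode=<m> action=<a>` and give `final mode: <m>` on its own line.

final mode: RETURN

1. target_seen: (SEEK) → mode=AVOID action=spin_ccw
2. target_seen: (AVOID) → mode=CHARGE action=spin_cw
3. obstacle: (CHARGE) → mode=AVOID action=arm_retract
4. target_seen: (AVOID) → mode=CHARGE action=spin_cw
5. obstacle: (CHARGE) → mode=AVOID action=arm_retract
6. grasp_ok: (AVOID) → mode=RETURN action=arm_extend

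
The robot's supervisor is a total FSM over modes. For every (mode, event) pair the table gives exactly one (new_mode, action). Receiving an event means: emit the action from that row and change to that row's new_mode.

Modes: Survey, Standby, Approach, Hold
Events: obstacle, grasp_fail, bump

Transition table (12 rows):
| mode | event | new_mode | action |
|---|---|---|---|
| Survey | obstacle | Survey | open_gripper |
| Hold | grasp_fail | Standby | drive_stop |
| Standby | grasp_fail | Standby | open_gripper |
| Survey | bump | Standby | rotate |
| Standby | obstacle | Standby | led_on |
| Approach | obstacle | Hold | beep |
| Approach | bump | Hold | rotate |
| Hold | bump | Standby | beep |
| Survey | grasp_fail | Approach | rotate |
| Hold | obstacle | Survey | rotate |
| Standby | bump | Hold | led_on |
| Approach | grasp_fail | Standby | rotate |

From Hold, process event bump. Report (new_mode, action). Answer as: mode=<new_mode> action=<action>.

current mode = Hold; filter table to that mode:
  (Hold, grasp_fail) → (Standby, drive_stop)
  (Hold, bump) → (Standby, beep)  ← event matches
  (Hold, obstacle) → (Survey, rotate)
event = bump selects (Standby, beep)

mode=Standby action=beep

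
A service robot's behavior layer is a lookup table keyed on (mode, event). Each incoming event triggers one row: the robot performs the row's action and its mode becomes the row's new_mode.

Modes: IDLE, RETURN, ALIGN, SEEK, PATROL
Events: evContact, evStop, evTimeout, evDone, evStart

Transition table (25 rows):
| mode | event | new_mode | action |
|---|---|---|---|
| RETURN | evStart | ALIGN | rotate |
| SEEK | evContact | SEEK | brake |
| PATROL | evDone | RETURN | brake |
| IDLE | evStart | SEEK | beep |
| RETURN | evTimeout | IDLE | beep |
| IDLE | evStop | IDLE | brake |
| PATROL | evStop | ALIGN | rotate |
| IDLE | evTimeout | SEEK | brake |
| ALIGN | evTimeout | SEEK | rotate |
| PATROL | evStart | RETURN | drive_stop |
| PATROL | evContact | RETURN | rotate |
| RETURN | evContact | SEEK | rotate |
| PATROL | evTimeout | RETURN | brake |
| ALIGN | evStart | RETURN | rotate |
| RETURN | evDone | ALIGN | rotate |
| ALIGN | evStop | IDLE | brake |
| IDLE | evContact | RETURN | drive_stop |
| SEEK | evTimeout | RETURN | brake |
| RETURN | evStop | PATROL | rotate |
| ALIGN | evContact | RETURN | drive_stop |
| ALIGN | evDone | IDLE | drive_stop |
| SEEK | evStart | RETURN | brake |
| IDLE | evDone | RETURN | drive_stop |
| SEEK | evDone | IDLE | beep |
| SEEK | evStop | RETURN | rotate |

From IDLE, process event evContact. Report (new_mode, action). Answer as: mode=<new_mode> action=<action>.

mode=RETURN action=drive_stop

current mode = IDLE; filter table to that mode:
  (IDLE, evStart) → (SEEK, beep)
  (IDLE, evStop) → (IDLE, brake)
  (IDLE, evTimeout) → (SEEK, brake)
  (IDLE, evContact) → (RETURN, drive_stop)  ← event matches
  (IDLE, evDone) → (RETURN, drive_stop)
event = evContact selects (RETURN, drive_stop)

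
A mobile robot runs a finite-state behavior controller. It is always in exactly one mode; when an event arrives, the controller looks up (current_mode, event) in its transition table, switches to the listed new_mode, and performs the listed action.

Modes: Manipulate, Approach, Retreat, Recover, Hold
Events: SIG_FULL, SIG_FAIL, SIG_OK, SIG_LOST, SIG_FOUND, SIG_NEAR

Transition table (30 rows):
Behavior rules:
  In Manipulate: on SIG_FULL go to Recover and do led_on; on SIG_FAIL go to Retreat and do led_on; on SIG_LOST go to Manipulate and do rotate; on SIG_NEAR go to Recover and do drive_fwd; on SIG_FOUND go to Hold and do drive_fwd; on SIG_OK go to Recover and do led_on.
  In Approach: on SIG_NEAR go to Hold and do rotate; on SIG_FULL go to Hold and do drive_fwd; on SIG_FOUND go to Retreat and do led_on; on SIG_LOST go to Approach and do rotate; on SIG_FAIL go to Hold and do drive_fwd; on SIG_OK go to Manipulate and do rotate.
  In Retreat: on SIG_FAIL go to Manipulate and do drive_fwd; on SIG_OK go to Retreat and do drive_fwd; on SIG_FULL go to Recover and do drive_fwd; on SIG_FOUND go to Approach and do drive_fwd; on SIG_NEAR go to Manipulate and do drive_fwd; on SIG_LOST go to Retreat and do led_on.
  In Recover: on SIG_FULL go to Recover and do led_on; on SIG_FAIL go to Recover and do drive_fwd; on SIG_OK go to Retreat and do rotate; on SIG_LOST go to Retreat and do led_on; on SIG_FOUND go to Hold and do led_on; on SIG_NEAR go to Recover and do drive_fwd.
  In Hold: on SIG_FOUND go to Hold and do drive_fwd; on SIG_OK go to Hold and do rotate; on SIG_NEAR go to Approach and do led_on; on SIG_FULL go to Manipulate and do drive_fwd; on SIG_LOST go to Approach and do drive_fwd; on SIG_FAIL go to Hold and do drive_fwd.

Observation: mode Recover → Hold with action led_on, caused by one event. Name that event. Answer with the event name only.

try SIG_FULL: (Recover, SIG_FULL) → (Recover, led_on)
try SIG_FAIL: (Recover, SIG_FAIL) → (Recover, drive_fwd)
try SIG_OK: (Recover, SIG_OK) → (Retreat, rotate)
try SIG_LOST: (Recover, SIG_LOST) → (Retreat, led_on)
try SIG_FOUND: (Recover, SIG_FOUND) → (Hold, led_on)  ← matches
try SIG_NEAR: (Recover, SIG_NEAR) → (Recover, drive_fwd)

SIG_FOUND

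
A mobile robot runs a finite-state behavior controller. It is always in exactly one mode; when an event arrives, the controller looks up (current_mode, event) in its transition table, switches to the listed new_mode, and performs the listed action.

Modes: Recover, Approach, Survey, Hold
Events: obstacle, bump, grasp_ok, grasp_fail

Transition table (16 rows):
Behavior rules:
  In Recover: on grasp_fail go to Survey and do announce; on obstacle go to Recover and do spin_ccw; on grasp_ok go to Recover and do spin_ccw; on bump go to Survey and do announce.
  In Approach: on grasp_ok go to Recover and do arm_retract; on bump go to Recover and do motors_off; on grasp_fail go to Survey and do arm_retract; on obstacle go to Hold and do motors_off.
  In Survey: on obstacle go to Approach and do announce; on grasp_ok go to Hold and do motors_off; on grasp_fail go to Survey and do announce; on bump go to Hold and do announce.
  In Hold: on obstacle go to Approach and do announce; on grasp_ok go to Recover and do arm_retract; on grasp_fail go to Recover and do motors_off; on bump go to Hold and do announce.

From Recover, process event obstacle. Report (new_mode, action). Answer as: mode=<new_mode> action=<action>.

current mode = Recover; filter table to that mode:
  (Recover, grasp_fail) → (Survey, announce)
  (Recover, obstacle) → (Recover, spin_ccw)  ← event matches
  (Recover, grasp_ok) → (Recover, spin_ccw)
  (Recover, bump) → (Survey, announce)
event = obstacle selects (Recover, spin_ccw)

mode=Recover action=spin_ccw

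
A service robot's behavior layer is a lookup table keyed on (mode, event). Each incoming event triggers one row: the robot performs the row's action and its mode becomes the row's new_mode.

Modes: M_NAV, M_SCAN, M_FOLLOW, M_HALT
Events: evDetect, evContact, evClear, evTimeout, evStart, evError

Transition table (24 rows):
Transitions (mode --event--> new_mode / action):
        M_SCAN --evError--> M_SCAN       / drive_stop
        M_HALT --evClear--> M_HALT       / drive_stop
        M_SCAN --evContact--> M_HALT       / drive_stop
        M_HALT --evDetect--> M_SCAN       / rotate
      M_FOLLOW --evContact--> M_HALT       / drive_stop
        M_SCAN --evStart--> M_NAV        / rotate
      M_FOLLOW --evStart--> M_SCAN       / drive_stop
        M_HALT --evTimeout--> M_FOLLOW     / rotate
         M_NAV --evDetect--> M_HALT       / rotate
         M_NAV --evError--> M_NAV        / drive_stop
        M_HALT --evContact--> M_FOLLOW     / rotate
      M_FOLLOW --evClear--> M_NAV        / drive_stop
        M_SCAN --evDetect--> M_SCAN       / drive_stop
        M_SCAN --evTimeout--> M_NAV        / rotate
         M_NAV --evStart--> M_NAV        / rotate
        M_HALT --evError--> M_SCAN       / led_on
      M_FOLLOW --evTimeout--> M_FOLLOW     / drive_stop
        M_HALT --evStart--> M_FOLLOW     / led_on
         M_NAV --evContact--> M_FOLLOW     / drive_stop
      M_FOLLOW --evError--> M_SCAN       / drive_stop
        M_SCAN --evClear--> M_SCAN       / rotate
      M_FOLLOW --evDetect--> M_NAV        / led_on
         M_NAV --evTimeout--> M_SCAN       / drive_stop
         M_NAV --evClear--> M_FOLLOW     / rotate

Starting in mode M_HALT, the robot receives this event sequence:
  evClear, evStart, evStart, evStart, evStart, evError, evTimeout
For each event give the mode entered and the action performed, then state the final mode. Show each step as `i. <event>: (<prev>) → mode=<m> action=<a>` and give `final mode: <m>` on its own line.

1. evClear: (M_HALT) → mode=M_HALT action=drive_stop
2. evStart: (M_HALT) → mode=M_FOLLOW action=led_on
3. evStart: (M_FOLLOW) → mode=M_SCAN action=drive_stop
4. evStart: (M_SCAN) → mode=M_NAV action=rotate
5. evStart: (M_NAV) → mode=M_NAV action=rotate
6. evError: (M_NAV) → mode=M_NAV action=drive_stop
7. evTimeout: (M_NAV) → mode=M_SCAN action=drive_stop

final mode: M_SCAN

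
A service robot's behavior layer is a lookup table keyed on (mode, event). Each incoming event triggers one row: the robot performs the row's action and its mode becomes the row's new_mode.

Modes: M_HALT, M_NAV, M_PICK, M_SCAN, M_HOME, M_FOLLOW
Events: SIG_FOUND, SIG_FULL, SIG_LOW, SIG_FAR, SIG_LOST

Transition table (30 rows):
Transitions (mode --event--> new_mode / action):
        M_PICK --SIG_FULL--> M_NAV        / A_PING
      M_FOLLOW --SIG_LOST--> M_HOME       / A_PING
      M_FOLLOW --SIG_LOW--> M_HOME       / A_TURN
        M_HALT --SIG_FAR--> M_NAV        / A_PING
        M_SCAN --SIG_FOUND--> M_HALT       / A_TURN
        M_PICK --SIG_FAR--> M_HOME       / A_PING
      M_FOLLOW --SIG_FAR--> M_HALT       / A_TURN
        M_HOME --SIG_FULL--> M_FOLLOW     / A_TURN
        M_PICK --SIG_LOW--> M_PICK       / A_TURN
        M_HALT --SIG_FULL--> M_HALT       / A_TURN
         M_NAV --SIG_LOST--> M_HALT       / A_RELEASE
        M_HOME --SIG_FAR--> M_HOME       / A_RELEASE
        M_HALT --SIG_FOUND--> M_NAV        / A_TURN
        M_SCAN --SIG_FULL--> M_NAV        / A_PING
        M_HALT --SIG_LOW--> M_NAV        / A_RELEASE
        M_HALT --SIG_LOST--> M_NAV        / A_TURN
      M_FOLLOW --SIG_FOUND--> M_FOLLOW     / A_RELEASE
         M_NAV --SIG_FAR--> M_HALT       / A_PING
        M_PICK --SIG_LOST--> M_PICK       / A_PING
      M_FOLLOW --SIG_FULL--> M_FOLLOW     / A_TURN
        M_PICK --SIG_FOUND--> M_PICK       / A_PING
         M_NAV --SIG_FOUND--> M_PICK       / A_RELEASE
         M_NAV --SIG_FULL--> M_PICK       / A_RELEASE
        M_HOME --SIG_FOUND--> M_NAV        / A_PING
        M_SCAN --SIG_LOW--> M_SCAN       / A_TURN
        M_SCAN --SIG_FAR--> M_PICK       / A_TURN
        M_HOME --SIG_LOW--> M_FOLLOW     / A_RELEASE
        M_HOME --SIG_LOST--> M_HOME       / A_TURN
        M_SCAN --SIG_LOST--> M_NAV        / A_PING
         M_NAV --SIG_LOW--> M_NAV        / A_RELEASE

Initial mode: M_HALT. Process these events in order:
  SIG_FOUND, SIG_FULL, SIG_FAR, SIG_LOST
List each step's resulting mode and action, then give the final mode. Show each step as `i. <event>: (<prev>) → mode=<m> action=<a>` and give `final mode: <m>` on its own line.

final mode: M_HOME

1. SIG_FOUND: (M_HALT) → mode=M_NAV action=A_TURN
2. SIG_FULL: (M_NAV) → mode=M_PICK action=A_RELEASE
3. SIG_FAR: (M_PICK) → mode=M_HOME action=A_PING
4. SIG_LOST: (M_HOME) → mode=M_HOME action=A_TURN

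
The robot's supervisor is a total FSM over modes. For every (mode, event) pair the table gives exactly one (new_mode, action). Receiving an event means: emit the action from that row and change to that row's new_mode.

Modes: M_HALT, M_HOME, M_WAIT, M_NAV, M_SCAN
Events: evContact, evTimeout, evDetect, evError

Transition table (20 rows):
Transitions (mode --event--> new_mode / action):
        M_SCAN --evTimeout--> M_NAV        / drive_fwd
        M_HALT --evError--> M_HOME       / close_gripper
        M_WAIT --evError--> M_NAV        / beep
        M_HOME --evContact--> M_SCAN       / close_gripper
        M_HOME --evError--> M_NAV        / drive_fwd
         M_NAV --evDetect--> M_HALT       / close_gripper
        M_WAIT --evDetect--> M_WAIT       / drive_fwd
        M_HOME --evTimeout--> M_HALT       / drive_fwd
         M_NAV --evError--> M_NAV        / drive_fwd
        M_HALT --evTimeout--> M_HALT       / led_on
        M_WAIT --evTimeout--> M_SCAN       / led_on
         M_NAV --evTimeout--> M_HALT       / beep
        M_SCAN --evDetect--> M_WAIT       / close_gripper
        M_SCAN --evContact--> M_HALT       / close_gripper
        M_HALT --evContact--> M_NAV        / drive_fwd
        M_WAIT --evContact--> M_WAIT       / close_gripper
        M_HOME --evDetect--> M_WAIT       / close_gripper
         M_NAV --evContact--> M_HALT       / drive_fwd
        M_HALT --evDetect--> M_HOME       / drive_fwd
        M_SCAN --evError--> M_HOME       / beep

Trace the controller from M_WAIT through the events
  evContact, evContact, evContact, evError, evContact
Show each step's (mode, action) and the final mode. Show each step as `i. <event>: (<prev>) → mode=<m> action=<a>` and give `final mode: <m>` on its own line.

1. evContact: (M_WAIT) → mode=M_WAIT action=close_gripper
2. evContact: (M_WAIT) → mode=M_WAIT action=close_gripper
3. evContact: (M_WAIT) → mode=M_WAIT action=close_gripper
4. evError: (M_WAIT) → mode=M_NAV action=beep
5. evContact: (M_NAV) → mode=M_HALT action=drive_fwd

final mode: M_HALT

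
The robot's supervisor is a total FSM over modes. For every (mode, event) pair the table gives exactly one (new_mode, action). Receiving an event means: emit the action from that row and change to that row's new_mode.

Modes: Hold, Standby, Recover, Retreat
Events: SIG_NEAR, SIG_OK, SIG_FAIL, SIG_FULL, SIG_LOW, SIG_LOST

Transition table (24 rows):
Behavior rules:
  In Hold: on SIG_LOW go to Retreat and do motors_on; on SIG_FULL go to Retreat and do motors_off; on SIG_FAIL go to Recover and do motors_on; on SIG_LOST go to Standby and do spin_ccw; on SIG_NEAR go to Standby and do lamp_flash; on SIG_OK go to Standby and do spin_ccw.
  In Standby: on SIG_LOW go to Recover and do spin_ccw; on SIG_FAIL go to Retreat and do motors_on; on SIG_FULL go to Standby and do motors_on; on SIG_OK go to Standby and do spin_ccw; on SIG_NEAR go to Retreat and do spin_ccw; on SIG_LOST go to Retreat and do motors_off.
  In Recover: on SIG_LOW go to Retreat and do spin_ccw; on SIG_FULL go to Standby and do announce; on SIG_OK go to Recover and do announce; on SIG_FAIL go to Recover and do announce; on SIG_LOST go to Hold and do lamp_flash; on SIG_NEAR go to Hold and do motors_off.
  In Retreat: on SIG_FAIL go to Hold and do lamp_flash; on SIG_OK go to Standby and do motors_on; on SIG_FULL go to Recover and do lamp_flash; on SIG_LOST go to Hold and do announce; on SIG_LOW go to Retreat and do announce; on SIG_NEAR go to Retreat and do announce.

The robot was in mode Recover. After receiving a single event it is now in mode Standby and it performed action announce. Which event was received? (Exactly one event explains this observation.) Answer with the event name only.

SIG_FULL

try SIG_NEAR: (Recover, SIG_NEAR) → (Hold, motors_off)
try SIG_OK: (Recover, SIG_OK) → (Recover, announce)
try SIG_FAIL: (Recover, SIG_FAIL) → (Recover, announce)
try SIG_FULL: (Recover, SIG_FULL) → (Standby, announce)  ← matches
try SIG_LOW: (Recover, SIG_LOW) → (Retreat, spin_ccw)
try SIG_LOST: (Recover, SIG_LOST) → (Hold, lamp_flash)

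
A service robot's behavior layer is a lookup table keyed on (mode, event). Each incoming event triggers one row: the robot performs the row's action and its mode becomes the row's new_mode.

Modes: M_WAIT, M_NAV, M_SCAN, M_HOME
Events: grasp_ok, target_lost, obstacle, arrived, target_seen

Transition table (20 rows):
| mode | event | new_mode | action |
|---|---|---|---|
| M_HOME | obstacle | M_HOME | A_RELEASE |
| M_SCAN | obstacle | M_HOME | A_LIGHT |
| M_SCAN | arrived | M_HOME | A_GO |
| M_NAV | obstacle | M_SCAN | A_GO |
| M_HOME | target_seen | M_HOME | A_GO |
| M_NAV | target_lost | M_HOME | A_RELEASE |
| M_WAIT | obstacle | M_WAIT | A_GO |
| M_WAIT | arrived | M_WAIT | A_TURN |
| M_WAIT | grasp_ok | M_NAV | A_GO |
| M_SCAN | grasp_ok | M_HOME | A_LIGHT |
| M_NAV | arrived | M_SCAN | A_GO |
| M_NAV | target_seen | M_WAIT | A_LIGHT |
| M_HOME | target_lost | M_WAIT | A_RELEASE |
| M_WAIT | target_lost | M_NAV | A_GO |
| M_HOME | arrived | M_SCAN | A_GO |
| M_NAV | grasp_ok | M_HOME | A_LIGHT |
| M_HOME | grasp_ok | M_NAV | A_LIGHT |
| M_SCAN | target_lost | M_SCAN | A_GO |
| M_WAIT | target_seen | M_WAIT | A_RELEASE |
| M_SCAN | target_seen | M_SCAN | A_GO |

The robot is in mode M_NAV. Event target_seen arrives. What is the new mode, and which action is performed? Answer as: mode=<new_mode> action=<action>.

current mode = M_NAV; filter table to that mode:
  (M_NAV, obstacle) → (M_SCAN, A_GO)
  (M_NAV, target_lost) → (M_HOME, A_RELEASE)
  (M_NAV, arrived) → (M_SCAN, A_GO)
  (M_NAV, target_seen) → (M_WAIT, A_LIGHT)  ← event matches
  (M_NAV, grasp_ok) → (M_HOME, A_LIGHT)
event = target_seen selects (M_WAIT, A_LIGHT)

mode=M_WAIT action=A_LIGHT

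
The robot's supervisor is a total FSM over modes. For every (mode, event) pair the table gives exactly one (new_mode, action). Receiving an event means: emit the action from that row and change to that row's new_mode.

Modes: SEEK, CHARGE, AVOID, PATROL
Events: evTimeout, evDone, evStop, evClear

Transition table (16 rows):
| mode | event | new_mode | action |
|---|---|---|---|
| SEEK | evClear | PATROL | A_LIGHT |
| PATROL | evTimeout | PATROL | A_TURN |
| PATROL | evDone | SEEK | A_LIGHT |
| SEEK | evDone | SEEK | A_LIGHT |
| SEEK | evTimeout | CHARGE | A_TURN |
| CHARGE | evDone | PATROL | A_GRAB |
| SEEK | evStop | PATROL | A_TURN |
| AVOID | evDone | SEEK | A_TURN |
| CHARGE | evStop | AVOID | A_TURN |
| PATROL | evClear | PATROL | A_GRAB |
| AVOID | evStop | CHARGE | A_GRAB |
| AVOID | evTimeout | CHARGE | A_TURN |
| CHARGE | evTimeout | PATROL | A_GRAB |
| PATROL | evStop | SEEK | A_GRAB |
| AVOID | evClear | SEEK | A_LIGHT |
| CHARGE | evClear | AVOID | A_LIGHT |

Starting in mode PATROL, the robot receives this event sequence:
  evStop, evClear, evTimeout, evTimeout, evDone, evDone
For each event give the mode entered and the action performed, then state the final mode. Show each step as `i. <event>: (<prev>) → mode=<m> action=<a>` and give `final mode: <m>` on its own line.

1. evStop: (PATROL) → mode=SEEK action=A_GRAB
2. evClear: (SEEK) → mode=PATROL action=A_LIGHT
3. evTimeout: (PATROL) → mode=PATROL action=A_TURN
4. evTimeout: (PATROL) → mode=PATROL action=A_TURN
5. evDone: (PATROL) → mode=SEEK action=A_LIGHT
6. evDone: (SEEK) → mode=SEEK action=A_LIGHT

final mode: SEEK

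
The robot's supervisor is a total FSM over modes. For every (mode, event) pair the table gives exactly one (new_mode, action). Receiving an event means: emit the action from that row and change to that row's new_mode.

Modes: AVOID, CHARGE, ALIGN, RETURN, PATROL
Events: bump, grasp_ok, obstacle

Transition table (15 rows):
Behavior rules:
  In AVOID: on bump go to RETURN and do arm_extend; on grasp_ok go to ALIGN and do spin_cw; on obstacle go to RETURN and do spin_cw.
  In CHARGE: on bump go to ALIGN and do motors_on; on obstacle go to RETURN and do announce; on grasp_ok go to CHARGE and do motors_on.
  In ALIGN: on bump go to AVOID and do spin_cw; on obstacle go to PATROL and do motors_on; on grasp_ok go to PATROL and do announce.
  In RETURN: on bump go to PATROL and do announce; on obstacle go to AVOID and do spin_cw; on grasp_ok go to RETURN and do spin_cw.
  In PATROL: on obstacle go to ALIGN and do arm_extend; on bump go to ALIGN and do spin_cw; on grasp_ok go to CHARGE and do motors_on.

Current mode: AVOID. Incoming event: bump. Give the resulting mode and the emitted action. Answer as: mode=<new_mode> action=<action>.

current mode = AVOID; filter table to that mode:
  (AVOID, bump) → (RETURN, arm_extend)  ← event matches
  (AVOID, grasp_ok) → (ALIGN, spin_cw)
  (AVOID, obstacle) → (RETURN, spin_cw)
event = bump selects (RETURN, arm_extend)

mode=RETURN action=arm_extend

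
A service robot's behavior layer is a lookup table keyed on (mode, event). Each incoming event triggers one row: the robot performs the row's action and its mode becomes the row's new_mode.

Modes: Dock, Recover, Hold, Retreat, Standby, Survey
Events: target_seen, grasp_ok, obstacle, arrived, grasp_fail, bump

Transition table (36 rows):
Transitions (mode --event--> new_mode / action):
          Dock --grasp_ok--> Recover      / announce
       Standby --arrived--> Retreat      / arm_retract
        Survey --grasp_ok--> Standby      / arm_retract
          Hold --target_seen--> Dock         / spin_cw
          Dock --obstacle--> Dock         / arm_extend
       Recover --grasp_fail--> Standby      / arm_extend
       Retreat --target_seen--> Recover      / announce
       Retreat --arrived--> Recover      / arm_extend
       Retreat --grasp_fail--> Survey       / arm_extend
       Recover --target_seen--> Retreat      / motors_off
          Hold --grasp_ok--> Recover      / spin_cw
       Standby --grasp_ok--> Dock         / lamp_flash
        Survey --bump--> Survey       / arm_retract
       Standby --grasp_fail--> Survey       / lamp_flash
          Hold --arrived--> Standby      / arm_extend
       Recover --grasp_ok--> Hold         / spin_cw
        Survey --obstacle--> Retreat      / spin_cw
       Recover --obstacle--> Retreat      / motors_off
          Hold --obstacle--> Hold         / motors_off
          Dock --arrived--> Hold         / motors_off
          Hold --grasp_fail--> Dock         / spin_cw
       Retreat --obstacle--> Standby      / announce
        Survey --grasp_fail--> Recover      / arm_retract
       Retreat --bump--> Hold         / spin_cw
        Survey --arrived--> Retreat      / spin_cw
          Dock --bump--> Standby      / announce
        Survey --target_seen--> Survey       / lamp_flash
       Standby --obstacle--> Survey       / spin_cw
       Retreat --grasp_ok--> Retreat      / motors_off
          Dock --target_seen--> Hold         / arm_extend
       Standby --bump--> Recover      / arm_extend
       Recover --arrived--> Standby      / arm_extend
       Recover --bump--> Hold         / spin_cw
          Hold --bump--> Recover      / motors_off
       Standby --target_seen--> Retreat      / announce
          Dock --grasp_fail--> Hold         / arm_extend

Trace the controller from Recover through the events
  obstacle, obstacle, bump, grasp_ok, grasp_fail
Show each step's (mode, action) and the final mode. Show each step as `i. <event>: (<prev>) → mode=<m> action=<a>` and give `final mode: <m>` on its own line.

1. obstacle: (Recover) → mode=Retreat action=motors_off
2. obstacle: (Retreat) → mode=Standby action=announce
3. bump: (Standby) → mode=Recover action=arm_extend
4. grasp_ok: (Recover) → mode=Hold action=spin_cw
5. grasp_fail: (Hold) → mode=Dock action=spin_cw

final mode: Dock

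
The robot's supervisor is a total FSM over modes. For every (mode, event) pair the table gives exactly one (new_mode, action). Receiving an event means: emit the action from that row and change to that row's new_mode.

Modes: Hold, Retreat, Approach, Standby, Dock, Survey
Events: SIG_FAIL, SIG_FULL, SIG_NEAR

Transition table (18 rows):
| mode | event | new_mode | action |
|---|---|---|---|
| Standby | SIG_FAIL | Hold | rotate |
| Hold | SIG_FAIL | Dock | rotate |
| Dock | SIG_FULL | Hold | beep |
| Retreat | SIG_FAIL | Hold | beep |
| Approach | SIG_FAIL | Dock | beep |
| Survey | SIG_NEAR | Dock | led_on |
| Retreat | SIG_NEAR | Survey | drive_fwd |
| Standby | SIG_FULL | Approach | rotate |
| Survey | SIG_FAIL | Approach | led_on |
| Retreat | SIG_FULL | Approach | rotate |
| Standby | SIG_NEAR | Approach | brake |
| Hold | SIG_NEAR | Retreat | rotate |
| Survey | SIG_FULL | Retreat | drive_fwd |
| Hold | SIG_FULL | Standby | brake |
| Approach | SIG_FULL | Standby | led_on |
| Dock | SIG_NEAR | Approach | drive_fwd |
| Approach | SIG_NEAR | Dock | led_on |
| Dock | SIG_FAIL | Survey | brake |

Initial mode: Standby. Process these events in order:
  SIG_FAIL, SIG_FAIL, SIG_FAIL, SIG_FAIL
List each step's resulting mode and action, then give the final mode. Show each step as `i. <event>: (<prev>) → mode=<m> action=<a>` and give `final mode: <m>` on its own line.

final mode: Approach

1. SIG_FAIL: (Standby) → mode=Hold action=rotate
2. SIG_FAIL: (Hold) → mode=Dock action=rotate
3. SIG_FAIL: (Dock) → mode=Survey action=brake
4. SIG_FAIL: (Survey) → mode=Approach action=led_on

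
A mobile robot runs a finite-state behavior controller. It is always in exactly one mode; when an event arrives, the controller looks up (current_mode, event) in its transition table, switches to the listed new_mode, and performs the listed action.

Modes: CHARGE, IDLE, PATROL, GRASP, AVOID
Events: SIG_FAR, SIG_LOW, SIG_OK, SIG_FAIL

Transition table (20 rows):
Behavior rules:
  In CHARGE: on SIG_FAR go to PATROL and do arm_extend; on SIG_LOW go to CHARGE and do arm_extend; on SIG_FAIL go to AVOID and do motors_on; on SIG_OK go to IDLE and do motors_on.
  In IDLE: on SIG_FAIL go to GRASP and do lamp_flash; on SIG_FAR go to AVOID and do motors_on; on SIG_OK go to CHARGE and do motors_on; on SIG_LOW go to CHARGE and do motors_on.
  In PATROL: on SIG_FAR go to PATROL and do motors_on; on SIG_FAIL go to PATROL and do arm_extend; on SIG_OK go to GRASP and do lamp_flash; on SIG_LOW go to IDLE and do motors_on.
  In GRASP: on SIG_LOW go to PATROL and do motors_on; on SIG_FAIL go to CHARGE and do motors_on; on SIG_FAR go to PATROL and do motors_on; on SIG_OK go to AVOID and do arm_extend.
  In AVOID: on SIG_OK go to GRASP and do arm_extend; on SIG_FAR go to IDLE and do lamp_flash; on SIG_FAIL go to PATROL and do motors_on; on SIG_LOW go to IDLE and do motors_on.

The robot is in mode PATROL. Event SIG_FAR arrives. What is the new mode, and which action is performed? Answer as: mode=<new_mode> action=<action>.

current mode = PATROL; filter table to that mode:
  (PATROL, SIG_FAR) → (PATROL, motors_on)  ← event matches
  (PATROL, SIG_FAIL) → (PATROL, arm_extend)
  (PATROL, SIG_OK) → (GRASP, lamp_flash)
  (PATROL, SIG_LOW) → (IDLE, motors_on)
event = SIG_FAR selects (PATROL, motors_on)

mode=PATROL action=motors_on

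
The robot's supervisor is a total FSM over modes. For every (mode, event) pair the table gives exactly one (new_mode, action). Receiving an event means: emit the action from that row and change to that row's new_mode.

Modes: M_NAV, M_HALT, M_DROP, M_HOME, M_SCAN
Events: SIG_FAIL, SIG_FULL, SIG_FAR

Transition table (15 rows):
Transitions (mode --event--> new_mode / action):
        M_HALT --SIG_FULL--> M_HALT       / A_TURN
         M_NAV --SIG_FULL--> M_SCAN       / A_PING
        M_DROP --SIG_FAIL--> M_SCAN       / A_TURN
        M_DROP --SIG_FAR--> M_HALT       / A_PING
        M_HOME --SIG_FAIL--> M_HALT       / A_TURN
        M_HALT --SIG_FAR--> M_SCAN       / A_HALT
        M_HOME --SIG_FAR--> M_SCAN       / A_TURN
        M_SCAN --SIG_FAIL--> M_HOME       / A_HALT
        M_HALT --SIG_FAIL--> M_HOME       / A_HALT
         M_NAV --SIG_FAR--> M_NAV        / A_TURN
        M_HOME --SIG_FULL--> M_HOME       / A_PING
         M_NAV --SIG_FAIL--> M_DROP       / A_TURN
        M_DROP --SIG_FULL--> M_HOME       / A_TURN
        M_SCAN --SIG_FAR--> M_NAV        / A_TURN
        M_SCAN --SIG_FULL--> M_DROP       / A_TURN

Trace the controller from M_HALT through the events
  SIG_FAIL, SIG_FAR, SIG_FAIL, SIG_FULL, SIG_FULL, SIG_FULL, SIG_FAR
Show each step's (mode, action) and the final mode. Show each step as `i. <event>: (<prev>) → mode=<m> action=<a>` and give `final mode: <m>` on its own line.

1. SIG_FAIL: (M_HALT) → mode=M_HOME action=A_HALT
2. SIG_FAR: (M_HOME) → mode=M_SCAN action=A_TURN
3. SIG_FAIL: (M_SCAN) → mode=M_HOME action=A_HALT
4. SIG_FULL: (M_HOME) → mode=M_HOME action=A_PING
5. SIG_FULL: (M_HOME) → mode=M_HOME action=A_PING
6. SIG_FULL: (M_HOME) → mode=M_HOME action=A_PING
7. SIG_FAR: (M_HOME) → mode=M_SCAN action=A_TURN

final mode: M_SCAN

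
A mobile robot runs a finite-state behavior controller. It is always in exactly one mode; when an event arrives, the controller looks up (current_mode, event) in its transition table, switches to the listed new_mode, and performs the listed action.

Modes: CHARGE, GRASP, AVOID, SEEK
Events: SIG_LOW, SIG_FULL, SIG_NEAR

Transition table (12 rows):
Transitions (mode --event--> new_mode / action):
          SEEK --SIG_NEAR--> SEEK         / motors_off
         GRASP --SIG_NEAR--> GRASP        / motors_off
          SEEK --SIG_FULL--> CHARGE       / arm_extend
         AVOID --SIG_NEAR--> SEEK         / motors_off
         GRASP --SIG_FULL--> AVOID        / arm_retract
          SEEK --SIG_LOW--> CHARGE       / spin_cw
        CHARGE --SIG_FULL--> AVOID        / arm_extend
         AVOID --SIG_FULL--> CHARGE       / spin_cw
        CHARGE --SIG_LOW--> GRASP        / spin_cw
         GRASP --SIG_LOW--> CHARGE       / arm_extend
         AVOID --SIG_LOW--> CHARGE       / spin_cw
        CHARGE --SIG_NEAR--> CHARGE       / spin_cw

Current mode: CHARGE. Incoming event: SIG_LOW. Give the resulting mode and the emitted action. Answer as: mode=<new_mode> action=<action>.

mode=GRASP action=spin_cw

current mode = CHARGE; filter table to that mode:
  (CHARGE, SIG_FULL) → (AVOID, arm_extend)
  (CHARGE, SIG_LOW) → (GRASP, spin_cw)  ← event matches
  (CHARGE, SIG_NEAR) → (CHARGE, spin_cw)
event = SIG_LOW selects (GRASP, spin_cw)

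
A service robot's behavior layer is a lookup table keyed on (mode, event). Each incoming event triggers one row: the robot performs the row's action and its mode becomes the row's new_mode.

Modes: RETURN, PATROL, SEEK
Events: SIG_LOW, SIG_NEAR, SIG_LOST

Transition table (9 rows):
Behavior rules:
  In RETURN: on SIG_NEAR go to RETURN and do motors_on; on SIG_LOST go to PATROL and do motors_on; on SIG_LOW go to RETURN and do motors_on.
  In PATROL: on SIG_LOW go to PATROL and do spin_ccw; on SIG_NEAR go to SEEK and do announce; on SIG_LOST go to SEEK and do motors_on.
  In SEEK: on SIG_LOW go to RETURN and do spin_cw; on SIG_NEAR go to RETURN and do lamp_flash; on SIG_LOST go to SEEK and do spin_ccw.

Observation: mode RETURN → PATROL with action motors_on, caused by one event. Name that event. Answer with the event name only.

try SIG_LOW: (RETURN, SIG_LOW) → (RETURN, motors_on)
try SIG_NEAR: (RETURN, SIG_NEAR) → (RETURN, motors_on)
try SIG_LOST: (RETURN, SIG_LOST) → (PATROL, motors_on)  ← matches

SIG_LOST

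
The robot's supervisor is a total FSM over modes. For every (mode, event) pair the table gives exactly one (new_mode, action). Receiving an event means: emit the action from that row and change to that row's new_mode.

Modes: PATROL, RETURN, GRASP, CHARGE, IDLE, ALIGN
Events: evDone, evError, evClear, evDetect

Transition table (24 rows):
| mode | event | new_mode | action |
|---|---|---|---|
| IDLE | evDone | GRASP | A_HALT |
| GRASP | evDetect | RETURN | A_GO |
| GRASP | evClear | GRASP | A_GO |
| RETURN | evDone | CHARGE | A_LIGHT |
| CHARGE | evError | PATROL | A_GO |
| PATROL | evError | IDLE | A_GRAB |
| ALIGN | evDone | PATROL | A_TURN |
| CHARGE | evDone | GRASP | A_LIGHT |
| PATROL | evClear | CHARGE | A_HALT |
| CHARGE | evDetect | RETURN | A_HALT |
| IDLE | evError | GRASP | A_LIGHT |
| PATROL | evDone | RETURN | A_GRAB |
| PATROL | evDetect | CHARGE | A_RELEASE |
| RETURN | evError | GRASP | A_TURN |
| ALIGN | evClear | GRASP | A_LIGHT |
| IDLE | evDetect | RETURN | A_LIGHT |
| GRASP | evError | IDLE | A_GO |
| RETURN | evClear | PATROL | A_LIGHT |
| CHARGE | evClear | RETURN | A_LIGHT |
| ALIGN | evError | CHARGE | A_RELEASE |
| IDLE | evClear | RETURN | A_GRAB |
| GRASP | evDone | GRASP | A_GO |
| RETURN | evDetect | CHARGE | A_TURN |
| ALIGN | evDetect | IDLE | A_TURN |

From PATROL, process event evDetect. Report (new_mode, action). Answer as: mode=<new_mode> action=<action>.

mode=CHARGE action=A_RELEASE

current mode = PATROL; filter table to that mode:
  (PATROL, evError) → (IDLE, A_GRAB)
  (PATROL, evClear) → (CHARGE, A_HALT)
  (PATROL, evDone) → (RETURN, A_GRAB)
  (PATROL, evDetect) → (CHARGE, A_RELEASE)  ← event matches
event = evDetect selects (CHARGE, A_RELEASE)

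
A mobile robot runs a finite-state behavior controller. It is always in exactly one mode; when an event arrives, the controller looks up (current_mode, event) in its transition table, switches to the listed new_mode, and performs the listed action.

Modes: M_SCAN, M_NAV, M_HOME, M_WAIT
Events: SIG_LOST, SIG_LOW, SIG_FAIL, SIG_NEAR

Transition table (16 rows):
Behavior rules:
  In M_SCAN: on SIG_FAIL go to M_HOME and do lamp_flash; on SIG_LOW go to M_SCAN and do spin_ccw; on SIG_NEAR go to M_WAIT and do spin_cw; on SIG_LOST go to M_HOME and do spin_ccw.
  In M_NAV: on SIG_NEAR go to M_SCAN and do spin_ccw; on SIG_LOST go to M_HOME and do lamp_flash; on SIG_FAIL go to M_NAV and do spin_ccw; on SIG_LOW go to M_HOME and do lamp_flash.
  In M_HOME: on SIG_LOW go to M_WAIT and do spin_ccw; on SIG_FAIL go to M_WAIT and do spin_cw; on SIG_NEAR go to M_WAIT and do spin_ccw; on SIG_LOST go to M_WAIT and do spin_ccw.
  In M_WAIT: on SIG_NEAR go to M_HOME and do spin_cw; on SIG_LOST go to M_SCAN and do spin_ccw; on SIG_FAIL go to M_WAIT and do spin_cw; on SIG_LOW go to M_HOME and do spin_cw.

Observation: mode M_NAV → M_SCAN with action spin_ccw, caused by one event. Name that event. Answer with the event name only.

SIG_NEAR

try SIG_LOST: (M_NAV, SIG_LOST) → (M_HOME, lamp_flash)
try SIG_LOW: (M_NAV, SIG_LOW) → (M_HOME, lamp_flash)
try SIG_FAIL: (M_NAV, SIG_FAIL) → (M_NAV, spin_ccw)
try SIG_NEAR: (M_NAV, SIG_NEAR) → (M_SCAN, spin_ccw)  ← matches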